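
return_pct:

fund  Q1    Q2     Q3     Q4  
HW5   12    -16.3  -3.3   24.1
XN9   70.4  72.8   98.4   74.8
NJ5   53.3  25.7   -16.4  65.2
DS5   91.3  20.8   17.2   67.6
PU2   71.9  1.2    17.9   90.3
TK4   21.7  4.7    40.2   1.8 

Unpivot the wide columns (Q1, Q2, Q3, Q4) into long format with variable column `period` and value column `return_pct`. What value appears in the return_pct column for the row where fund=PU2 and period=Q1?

Unpivoting turns each (fund, wide-column) pair into one long row.
The wide cell at row PU2, column Q1 holds 71.9, so the long row (PU2, Q1) has return_pct=71.9.

71.9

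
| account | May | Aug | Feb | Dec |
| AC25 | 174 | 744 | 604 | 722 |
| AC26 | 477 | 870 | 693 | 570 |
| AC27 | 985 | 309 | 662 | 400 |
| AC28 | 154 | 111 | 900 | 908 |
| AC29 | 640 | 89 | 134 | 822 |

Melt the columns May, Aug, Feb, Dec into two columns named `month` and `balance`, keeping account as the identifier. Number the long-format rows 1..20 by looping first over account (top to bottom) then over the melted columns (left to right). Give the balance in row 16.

908

20 rows total (5 × 4). Row 16: index ⌊(16-1)/4⌋ = 3 into account → AC28; (16-1) mod 4 = 3 into the melted columns → Dec.
So row 16 is (AC28, Dec, 908); balance = 908.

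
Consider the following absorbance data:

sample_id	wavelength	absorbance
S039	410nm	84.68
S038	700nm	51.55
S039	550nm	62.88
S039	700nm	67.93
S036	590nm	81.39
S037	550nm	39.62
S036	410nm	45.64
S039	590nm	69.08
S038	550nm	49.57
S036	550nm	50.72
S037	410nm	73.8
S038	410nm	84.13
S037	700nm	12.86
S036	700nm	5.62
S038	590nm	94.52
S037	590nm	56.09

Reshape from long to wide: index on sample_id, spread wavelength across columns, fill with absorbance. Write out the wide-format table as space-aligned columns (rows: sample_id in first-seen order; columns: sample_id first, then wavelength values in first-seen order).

sample_id  410nm  700nm  550nm  590nm
S039       84.68  67.93  62.88  69.08
S038       84.13  51.55  49.57  94.52
S036       45.64  5.62   50.72  81.39
S037       73.8   12.86  39.62  56.09

Columns: sample_id plus the 4 distinct wavelength values (410nm, 700nm, 550nm, 590nm).
For example, row S039 column 410nm takes absorbance=84.68 from the long row (S039, 410nm).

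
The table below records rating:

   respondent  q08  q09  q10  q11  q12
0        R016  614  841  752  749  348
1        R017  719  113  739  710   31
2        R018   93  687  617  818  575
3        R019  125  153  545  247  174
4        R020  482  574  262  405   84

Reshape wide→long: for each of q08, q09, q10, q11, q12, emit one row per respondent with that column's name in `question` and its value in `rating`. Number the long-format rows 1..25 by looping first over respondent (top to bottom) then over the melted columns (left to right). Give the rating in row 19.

25 rows total (5 × 5). Row 19: index ⌊(19-1)/5⌋ = 3 into respondent → R019; (19-1) mod 5 = 3 into the melted columns → q11.
So row 19 is (R019, q11, 247); rating = 247.

247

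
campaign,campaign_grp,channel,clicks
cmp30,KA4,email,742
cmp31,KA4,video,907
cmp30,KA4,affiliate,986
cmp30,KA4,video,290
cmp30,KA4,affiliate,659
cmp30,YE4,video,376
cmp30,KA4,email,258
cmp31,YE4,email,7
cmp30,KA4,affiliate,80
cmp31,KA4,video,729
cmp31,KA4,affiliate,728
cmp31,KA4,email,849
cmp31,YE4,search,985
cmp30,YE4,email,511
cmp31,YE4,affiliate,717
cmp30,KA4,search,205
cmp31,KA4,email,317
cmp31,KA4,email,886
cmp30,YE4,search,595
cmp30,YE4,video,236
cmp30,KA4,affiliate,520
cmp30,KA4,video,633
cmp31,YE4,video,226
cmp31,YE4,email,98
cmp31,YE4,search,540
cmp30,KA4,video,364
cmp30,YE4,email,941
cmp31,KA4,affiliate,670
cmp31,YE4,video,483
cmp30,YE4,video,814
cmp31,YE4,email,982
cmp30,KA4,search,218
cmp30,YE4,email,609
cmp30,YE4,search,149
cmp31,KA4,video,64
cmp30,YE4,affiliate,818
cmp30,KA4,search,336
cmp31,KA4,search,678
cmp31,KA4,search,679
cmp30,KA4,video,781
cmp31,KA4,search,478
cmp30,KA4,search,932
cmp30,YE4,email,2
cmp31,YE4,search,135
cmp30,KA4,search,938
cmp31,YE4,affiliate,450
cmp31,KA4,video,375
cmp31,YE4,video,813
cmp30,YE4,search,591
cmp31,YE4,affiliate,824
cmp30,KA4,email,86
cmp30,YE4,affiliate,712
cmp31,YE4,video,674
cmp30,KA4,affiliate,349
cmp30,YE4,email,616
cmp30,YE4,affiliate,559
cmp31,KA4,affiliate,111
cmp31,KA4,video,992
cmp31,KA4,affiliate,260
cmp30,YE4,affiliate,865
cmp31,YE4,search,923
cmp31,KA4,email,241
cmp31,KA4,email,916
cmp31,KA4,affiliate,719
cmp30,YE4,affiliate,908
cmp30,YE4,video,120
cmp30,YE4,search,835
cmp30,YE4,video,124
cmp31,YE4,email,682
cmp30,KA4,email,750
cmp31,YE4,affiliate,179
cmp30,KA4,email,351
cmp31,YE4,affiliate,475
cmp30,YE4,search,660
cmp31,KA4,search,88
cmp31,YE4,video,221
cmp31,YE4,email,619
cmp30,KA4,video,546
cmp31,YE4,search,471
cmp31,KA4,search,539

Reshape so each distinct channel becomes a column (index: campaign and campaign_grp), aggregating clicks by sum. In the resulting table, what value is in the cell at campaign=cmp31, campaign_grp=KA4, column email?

3209

Rows with campaign=cmp31, campaign_grp=KA4 and channel=email: clicks values are 849, 317, 886, 241, 916.
849 + 317 + 886 + 241 + 916 = 3209.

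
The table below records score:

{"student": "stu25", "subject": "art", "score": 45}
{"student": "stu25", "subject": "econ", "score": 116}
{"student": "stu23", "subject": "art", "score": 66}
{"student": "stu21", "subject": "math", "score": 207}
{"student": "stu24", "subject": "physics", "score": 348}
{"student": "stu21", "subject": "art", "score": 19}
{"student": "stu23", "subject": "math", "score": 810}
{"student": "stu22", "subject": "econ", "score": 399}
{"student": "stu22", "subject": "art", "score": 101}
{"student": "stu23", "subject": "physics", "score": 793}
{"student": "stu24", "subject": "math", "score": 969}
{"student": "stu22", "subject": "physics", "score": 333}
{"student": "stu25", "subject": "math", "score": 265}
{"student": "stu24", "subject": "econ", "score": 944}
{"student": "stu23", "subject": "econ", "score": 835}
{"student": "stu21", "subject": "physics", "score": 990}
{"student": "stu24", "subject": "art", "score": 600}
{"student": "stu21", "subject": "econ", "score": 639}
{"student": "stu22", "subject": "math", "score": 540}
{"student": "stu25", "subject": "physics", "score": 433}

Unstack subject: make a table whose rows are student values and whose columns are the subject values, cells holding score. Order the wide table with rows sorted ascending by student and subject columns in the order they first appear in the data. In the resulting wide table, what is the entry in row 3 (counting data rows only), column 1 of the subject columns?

With rows sorted ascending by student, row 3 is student=stu23. subject columns in first-appearance order: art, econ, math, physics; column 1 is art.
Long rows with student=stu23, subject=art: score = 66.

66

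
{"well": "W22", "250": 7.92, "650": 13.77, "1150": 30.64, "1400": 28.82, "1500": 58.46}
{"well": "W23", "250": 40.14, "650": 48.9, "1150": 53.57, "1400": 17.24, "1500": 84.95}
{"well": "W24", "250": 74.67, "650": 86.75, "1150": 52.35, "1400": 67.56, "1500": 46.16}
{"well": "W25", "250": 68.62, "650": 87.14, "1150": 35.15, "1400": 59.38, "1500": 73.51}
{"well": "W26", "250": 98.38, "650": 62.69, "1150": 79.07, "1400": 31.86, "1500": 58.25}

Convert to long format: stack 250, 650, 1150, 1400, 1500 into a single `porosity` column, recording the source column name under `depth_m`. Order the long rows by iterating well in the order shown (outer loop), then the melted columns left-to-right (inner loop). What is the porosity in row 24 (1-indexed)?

31.86

25 rows total (5 × 5). Row 24: index ⌊(24-1)/5⌋ = 4 into well → W26; (24-1) mod 5 = 3 into the melted columns → 1400.
So row 24 is (W26, 1400, 31.86); porosity = 31.86.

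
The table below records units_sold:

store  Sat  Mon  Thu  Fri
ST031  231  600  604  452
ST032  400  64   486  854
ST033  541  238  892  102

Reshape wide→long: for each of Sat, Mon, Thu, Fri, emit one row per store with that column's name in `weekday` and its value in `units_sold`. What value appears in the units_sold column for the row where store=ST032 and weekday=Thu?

486

Unpivoting turns each (store, wide-column) pair into one long row.
The wide cell at row ST032, column Thu holds 486, so the long row (ST032, Thu) has units_sold=486.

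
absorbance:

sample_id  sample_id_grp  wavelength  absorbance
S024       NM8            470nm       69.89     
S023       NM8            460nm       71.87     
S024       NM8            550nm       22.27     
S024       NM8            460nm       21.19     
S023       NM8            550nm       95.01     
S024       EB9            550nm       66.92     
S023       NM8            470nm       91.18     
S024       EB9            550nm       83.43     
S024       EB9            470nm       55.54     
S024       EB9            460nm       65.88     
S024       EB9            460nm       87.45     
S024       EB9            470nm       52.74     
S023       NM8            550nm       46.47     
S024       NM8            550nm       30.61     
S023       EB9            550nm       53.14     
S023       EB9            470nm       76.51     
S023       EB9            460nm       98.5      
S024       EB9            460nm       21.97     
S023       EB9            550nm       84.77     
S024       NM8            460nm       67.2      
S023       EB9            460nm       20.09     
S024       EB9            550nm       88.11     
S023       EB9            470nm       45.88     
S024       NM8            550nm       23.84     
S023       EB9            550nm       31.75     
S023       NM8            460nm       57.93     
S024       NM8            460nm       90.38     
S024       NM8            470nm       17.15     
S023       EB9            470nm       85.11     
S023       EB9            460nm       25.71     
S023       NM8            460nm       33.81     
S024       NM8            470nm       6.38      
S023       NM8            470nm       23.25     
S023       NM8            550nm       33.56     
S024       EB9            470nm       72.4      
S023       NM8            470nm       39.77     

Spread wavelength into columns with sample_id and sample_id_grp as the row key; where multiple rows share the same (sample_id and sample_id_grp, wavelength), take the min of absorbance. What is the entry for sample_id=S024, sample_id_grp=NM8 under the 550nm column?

Rows with sample_id=S024, sample_id_grp=NM8 and wavelength=550nm: absorbance values are 22.27, 30.61, 23.84.
min(22.27, 30.61, 23.84) = 22.27.

22.27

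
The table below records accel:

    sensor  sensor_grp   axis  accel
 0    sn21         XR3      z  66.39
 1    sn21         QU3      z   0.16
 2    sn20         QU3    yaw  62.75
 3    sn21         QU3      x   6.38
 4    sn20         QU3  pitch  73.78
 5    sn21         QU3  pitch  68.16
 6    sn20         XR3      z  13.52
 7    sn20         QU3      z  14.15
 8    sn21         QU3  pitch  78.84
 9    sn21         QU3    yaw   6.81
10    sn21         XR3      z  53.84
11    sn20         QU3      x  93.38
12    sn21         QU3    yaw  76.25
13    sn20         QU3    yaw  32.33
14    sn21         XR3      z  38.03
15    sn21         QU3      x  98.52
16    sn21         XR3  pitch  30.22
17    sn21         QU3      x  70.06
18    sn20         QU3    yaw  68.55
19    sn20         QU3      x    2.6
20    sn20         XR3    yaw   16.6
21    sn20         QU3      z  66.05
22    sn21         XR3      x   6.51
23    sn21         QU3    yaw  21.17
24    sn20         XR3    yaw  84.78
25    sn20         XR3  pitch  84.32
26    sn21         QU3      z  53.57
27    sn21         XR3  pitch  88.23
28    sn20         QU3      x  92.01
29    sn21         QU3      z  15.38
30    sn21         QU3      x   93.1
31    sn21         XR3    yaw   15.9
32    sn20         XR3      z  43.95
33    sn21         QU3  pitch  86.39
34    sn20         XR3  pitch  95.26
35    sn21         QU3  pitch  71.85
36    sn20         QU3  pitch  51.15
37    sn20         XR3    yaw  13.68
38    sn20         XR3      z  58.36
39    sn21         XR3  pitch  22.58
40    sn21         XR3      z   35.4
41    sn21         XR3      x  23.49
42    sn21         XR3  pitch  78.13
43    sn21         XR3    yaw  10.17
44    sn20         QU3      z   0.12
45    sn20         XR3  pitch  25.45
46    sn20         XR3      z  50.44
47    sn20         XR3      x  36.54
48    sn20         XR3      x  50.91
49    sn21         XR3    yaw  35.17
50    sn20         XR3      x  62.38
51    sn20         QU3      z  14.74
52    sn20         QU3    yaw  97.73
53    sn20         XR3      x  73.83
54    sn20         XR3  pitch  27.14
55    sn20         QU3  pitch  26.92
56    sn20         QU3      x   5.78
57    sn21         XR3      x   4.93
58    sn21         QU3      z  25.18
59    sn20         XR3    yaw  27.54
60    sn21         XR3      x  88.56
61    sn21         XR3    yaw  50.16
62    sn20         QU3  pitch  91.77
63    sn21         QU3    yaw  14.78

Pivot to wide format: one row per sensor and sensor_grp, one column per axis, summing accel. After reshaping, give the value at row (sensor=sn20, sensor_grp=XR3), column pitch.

Rows with sensor=sn20, sensor_grp=XR3 and axis=pitch: accel values are 84.32, 95.26, 25.45, 27.14.
84.32 + 95.26 + 25.45 + 27.14 = 232.17.

232.17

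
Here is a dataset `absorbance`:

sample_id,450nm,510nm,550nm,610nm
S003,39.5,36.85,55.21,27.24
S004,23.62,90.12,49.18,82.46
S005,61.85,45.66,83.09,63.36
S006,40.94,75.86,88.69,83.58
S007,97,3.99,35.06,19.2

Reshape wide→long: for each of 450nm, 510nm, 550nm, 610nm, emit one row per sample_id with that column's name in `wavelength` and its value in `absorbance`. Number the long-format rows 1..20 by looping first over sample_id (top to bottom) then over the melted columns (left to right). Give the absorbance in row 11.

83.09

20 rows total (5 × 4). Row 11: index ⌊(11-1)/4⌋ = 2 into sample_id → S005; (11-1) mod 4 = 2 into the melted columns → 550nm.
So row 11 is (S005, 550nm, 83.09); absorbance = 83.09.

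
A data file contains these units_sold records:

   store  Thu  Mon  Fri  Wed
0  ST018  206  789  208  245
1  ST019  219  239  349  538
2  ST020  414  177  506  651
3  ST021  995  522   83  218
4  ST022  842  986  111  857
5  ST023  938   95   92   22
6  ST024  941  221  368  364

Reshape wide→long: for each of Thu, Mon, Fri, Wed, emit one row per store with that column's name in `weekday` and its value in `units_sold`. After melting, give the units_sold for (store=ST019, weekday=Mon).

239

Unpivoting turns each (store, wide-column) pair into one long row.
The wide cell at row ST019, column Mon holds 239, so the long row (ST019, Mon) has units_sold=239.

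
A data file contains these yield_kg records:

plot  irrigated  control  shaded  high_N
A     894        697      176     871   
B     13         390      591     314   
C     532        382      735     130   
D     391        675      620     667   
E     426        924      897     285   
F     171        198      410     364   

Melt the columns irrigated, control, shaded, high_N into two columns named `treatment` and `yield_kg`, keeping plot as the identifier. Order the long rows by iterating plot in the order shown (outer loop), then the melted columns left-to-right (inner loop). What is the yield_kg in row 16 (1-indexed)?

667

24 rows total (6 × 4). Row 16: index ⌊(16-1)/4⌋ = 3 into plot → D; (16-1) mod 4 = 3 into the melted columns → high_N.
So row 16 is (D, high_N, 667); yield_kg = 667.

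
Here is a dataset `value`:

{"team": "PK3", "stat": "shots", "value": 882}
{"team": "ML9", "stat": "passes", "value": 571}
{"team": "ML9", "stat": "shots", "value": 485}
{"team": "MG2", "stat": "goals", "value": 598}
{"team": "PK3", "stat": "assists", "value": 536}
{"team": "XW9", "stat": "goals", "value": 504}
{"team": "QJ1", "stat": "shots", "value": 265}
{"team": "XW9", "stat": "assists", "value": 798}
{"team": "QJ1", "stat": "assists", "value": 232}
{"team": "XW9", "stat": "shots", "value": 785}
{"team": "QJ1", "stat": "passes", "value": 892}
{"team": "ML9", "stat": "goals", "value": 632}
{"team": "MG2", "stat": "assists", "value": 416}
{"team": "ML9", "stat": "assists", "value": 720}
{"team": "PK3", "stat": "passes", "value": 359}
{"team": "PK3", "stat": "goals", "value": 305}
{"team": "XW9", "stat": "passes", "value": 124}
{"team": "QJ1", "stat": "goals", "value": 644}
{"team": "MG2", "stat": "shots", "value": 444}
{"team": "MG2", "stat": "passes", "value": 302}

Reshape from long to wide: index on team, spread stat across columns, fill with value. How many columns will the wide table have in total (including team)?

5

1 column for team plus 4 distinct stat values → 5 columns.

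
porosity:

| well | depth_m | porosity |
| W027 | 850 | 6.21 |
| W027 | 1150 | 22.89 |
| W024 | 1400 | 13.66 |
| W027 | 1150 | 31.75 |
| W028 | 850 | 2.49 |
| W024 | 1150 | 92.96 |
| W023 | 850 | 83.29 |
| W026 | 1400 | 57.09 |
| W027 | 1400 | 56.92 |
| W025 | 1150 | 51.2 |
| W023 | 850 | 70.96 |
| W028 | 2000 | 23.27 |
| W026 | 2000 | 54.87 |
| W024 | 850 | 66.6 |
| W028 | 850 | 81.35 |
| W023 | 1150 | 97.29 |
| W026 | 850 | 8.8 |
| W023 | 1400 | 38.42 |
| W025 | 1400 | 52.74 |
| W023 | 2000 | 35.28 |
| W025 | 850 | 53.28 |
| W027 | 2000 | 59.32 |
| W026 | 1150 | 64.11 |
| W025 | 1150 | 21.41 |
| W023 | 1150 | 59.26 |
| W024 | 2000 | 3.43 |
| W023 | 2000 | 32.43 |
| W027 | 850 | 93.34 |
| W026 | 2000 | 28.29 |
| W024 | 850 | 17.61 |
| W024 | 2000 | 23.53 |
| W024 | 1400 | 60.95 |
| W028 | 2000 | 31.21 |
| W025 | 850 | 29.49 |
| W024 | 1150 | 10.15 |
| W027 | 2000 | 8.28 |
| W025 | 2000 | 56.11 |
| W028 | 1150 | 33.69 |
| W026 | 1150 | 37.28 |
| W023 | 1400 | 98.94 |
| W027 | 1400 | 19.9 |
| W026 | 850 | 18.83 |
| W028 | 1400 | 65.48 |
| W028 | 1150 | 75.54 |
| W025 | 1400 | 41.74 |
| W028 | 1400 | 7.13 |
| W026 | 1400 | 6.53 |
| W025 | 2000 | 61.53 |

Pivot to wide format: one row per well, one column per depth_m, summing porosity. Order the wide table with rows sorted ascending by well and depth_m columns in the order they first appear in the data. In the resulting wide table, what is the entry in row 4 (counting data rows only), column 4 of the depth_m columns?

With rows sorted ascending by well, row 4 is well=W026. depth_m columns in first-appearance order: 850, 1150, 1400, 2000; column 4 is 2000.
Long rows with well=W026, depth_m=2000: 54.87 + 28.29 = 83.16.

83.16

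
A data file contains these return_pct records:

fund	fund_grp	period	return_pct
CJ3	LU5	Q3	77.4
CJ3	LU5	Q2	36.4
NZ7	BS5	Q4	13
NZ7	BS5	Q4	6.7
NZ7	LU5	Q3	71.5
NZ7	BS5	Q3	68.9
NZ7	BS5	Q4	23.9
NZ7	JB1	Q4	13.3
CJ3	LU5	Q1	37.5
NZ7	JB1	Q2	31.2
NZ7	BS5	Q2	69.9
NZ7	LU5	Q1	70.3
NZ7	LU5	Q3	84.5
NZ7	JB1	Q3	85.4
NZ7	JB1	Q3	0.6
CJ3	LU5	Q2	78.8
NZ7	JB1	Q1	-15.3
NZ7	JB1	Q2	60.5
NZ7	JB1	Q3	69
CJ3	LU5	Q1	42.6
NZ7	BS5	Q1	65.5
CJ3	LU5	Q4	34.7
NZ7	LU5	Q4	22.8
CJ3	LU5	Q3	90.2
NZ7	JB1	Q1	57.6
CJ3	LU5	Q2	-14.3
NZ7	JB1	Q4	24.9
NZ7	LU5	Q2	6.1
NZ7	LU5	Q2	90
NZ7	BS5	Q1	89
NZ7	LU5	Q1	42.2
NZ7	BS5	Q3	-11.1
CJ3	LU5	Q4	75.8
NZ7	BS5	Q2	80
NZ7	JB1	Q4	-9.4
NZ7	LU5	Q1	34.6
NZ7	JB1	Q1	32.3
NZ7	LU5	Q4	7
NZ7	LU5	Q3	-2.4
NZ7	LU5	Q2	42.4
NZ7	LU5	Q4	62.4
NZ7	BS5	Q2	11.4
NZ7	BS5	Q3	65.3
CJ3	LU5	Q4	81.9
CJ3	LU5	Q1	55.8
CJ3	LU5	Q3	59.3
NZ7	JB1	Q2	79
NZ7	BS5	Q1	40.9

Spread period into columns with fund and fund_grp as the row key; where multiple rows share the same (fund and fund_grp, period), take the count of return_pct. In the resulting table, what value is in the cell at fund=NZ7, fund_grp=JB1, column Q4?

3

Rows with fund=NZ7, fund_grp=JB1 and period=Q4: return_pct values are 13.3, 24.9, -9.4.
3 rows match — count = 3.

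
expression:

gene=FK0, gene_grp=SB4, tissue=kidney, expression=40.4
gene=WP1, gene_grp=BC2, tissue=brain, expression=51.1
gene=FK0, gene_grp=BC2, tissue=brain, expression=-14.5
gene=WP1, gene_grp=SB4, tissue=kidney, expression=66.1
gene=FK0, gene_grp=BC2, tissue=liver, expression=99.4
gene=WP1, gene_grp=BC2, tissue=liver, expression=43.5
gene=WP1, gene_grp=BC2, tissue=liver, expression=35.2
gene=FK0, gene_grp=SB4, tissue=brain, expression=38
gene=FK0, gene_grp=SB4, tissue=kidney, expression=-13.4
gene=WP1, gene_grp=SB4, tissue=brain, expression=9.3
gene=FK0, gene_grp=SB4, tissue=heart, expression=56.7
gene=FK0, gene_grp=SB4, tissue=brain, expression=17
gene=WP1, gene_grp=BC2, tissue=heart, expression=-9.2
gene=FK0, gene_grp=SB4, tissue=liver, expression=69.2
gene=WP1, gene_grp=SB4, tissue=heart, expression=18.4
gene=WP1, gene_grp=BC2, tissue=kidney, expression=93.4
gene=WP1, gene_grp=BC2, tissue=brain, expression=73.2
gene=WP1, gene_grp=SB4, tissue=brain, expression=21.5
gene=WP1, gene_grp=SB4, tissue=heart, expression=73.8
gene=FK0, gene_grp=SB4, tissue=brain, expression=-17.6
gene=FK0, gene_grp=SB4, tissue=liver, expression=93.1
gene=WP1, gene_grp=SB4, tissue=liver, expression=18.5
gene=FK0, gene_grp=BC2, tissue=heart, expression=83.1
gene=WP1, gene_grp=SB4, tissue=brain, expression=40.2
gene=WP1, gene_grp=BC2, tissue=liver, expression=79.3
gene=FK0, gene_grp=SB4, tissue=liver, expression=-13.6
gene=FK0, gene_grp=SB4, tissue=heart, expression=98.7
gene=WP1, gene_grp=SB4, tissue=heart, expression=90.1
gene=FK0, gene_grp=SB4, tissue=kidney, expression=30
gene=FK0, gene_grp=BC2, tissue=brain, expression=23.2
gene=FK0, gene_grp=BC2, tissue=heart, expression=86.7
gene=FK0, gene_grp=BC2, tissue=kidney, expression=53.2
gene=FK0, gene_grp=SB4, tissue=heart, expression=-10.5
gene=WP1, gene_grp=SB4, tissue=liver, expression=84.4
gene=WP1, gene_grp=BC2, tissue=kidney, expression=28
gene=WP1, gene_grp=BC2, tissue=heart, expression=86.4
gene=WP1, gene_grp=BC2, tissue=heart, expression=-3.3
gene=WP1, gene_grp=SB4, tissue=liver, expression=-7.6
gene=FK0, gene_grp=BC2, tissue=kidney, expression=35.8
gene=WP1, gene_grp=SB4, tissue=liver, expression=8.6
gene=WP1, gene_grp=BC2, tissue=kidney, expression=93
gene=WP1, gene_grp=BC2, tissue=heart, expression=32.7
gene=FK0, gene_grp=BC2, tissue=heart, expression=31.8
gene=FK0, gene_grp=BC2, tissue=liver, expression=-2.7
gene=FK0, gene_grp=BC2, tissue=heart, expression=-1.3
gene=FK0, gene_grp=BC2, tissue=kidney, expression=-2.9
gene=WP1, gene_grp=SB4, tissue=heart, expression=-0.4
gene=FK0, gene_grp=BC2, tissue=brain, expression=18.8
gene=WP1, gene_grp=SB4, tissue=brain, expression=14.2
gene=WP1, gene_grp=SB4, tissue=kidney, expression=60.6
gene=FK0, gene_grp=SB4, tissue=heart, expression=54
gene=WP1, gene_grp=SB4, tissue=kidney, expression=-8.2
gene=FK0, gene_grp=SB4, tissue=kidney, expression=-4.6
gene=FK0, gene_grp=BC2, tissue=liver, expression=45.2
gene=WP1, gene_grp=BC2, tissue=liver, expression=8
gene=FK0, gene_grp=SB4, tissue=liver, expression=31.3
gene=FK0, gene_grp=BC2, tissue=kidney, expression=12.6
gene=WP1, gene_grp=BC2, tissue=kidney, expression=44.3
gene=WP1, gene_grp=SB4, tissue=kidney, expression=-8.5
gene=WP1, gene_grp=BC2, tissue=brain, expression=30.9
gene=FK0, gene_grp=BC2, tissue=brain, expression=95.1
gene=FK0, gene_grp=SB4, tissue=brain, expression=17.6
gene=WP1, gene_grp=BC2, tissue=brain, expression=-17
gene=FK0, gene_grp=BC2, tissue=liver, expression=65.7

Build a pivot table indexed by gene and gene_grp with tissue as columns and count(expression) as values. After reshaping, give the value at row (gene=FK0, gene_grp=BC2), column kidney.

Rows with gene=FK0, gene_grp=BC2 and tissue=kidney: expression values are 53.2, 35.8, -2.9, 12.6.
4 rows match — count = 4.

4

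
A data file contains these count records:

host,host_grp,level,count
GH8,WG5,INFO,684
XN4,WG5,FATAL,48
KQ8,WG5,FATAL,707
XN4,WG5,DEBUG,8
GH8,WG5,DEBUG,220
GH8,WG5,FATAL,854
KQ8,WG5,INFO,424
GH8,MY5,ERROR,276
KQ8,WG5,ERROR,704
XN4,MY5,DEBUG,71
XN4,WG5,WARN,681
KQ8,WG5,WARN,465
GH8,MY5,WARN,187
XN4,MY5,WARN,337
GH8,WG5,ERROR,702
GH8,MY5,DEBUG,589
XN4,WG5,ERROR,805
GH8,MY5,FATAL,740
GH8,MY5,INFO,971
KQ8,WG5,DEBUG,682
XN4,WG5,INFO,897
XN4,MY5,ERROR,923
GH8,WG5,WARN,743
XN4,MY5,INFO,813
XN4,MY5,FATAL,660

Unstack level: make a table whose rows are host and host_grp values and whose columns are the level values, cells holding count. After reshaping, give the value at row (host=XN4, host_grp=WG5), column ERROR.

Wide layout: rows indexed by host and host_grp, columns are the 5 distinct level values (INFO, FATAL, DEBUG, ERROR, WARN).
Cell (host=XN4, host_grp=WG5, level=ERROR) draws from the long row where host=XN4, host_grp=WG5 and level=ERROR, which has count=805.

805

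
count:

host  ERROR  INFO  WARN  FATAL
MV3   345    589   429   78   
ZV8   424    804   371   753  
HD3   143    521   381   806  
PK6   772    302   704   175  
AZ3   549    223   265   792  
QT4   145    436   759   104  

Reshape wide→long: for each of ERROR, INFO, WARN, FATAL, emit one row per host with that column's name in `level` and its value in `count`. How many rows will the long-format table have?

6 host values × 4 melted columns = 24 rows.

24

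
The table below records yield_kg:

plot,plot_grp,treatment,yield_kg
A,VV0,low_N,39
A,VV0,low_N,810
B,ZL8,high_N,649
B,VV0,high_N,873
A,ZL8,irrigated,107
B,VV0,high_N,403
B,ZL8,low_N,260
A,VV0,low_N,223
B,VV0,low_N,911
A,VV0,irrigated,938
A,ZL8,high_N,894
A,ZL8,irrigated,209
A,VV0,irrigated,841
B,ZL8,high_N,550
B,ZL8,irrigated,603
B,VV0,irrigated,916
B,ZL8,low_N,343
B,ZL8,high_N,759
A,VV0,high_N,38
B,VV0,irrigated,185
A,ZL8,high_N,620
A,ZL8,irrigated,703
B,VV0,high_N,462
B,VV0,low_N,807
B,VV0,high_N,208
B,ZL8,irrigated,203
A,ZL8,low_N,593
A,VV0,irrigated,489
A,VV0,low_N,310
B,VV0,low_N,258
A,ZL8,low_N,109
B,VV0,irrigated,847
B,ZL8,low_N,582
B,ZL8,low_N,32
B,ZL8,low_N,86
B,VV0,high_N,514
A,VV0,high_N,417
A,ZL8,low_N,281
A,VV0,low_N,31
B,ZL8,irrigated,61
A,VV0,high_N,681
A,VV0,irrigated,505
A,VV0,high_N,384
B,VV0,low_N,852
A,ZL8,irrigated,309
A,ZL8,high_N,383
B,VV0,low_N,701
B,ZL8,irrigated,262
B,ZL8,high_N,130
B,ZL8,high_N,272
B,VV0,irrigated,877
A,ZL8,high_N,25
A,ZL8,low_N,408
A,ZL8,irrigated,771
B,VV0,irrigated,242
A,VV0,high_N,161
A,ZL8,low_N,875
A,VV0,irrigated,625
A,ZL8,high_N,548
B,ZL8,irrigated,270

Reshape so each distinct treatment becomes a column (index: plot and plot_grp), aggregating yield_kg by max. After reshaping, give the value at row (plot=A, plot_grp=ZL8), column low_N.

875

Rows with plot=A, plot_grp=ZL8 and treatment=low_N: yield_kg values are 593, 109, 281, 408, 875.
max(593, 109, 281, 408, 875) = 875.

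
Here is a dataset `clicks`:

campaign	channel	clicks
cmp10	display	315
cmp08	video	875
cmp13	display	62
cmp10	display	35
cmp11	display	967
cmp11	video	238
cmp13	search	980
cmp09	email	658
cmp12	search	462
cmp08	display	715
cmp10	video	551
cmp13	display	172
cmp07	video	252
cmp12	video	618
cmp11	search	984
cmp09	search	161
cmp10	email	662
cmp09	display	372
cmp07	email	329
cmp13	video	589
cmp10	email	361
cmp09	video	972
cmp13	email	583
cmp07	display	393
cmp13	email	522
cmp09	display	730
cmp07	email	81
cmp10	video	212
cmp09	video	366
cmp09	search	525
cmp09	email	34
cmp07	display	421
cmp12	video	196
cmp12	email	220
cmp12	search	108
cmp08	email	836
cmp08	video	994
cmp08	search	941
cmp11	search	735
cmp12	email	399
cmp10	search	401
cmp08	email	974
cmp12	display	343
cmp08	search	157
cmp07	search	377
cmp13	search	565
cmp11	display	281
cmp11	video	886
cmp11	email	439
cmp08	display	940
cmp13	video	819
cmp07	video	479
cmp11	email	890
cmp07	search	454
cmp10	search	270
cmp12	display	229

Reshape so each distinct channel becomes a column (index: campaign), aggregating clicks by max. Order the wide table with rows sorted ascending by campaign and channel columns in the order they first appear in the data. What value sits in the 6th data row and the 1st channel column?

343

With rows sorted ascending by campaign, row 6 is campaign=cmp12. channel columns in first-appearance order: display, video, search, email; column 1 is display.
Long rows with campaign=cmp12, channel=display: max(343, 229) = 343.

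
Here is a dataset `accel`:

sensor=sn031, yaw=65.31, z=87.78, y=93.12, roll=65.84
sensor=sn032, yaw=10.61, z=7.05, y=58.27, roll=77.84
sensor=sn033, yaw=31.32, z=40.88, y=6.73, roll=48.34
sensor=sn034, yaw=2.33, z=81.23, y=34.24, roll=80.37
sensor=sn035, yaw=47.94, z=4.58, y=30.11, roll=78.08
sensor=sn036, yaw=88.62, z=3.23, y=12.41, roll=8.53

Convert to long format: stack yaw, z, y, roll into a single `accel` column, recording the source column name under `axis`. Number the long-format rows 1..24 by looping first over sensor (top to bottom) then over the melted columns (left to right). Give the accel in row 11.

24 rows total (6 × 4). Row 11: index ⌊(11-1)/4⌋ = 2 into sensor → sn033; (11-1) mod 4 = 2 into the melted columns → y.
So row 11 is (sn033, y, 6.73); accel = 6.73.

6.73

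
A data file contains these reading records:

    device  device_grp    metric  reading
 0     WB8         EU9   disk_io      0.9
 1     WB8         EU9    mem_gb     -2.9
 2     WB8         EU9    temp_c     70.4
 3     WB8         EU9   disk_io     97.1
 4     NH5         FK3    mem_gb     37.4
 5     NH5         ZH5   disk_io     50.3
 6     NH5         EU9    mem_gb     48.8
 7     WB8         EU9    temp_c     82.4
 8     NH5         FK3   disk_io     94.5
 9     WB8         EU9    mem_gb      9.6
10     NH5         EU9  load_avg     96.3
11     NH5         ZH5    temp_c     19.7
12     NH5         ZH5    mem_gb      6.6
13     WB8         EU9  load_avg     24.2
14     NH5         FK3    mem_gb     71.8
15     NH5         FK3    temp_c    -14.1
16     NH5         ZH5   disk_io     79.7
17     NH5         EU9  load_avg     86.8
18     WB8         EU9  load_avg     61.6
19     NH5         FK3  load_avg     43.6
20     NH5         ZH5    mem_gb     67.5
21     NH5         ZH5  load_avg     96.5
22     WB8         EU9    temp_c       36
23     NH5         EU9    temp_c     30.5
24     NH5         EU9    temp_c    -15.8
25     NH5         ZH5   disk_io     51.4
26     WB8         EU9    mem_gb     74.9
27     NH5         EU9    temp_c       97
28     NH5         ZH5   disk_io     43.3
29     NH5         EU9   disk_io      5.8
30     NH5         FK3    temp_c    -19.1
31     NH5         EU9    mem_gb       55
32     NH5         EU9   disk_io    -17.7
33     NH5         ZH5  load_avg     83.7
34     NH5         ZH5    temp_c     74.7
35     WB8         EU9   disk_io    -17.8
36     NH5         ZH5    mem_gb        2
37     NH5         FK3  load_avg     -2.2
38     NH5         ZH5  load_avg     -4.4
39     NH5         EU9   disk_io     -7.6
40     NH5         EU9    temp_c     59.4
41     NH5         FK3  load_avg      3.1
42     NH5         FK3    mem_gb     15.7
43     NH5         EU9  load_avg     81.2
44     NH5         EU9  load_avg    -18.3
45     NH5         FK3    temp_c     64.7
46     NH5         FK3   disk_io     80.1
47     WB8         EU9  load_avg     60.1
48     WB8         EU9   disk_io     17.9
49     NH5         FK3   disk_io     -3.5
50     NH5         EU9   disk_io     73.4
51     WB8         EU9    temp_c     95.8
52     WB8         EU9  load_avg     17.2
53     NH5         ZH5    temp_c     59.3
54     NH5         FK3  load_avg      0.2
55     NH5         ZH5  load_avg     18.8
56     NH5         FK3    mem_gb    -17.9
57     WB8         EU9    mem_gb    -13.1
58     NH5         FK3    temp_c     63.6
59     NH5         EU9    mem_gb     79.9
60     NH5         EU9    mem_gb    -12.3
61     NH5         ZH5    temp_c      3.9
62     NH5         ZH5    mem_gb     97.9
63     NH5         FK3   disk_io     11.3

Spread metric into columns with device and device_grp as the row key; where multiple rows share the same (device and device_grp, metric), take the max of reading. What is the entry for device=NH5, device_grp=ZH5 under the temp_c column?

Rows with device=NH5, device_grp=ZH5 and metric=temp_c: reading values are 19.7, 74.7, 59.3, 3.9.
max(19.7, 74.7, 59.3, 3.9) = 74.7.

74.7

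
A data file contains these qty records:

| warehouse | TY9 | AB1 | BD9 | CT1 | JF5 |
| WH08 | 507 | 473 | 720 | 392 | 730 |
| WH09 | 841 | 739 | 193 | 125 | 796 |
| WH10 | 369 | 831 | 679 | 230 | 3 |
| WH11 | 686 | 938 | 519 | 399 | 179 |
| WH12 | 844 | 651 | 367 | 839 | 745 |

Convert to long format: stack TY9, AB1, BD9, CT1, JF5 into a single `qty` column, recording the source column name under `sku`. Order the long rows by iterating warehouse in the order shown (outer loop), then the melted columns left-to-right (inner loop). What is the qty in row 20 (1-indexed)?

25 rows total (5 × 5). Row 20: index ⌊(20-1)/5⌋ = 3 into warehouse → WH11; (20-1) mod 5 = 4 into the melted columns → JF5.
So row 20 is (WH11, JF5, 179); qty = 179.

179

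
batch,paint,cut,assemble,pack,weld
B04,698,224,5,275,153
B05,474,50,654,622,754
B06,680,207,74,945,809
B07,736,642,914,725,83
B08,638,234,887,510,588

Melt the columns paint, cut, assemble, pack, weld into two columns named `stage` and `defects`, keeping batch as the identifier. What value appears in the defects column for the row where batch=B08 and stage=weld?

588

Unpivoting turns each (batch, wide-column) pair into one long row.
The wide cell at row B08, column weld holds 588, so the long row (B08, weld) has defects=588.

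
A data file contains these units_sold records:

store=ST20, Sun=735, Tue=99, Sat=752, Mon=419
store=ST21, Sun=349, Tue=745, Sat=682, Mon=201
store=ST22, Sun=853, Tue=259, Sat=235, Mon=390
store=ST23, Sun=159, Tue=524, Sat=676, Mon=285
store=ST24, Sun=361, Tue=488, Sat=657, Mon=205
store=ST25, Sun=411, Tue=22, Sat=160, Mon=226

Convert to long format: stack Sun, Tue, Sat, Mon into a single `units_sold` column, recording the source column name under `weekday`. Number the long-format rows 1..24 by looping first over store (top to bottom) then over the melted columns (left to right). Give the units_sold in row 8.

201

24 rows total (6 × 4). Row 8: index ⌊(8-1)/4⌋ = 1 into store → ST21; (8-1) mod 4 = 3 into the melted columns → Mon.
So row 8 is (ST21, Mon, 201); units_sold = 201.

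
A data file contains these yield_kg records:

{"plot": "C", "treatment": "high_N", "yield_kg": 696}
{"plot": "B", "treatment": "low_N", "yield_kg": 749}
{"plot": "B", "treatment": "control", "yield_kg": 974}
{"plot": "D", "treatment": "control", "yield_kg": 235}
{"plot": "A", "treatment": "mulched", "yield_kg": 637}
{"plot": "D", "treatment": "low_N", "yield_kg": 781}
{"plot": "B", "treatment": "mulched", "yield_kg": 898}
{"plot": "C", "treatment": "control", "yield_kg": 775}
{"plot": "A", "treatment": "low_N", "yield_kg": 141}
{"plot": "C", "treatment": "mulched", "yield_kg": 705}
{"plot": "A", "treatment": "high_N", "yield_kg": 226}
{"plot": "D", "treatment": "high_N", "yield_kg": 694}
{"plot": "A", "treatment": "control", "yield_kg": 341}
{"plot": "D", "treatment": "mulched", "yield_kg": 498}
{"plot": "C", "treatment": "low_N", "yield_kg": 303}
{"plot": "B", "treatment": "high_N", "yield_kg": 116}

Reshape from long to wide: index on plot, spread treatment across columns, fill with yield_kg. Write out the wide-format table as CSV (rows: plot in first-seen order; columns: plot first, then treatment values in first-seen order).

Columns: plot plus the 4 distinct treatment values (high_N, low_N, control, mulched).
For example, row C column high_N takes yield_kg=696 from the long row (C, high_N).

plot,high_N,low_N,control,mulched
C,696,303,775,705
B,116,749,974,898
D,694,781,235,498
A,226,141,341,637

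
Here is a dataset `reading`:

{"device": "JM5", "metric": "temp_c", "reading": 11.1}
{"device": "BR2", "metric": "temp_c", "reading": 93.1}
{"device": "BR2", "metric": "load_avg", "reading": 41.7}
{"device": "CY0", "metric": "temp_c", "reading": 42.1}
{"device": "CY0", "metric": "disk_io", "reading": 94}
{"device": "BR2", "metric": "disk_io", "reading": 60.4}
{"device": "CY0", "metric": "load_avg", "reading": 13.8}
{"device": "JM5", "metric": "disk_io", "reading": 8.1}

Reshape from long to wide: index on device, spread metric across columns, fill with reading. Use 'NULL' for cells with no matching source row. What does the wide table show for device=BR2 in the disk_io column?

The long row with device=BR2, metric=disk_io has reading=60.4.

60.4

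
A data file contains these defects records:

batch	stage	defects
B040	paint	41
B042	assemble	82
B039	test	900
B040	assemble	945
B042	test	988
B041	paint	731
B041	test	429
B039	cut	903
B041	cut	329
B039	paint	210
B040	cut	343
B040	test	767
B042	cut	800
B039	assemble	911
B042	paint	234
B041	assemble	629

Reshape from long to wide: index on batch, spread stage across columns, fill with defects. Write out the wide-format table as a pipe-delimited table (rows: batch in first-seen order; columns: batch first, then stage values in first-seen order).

Columns: batch plus the 4 distinct stage values (paint, assemble, test, cut).
For example, row B040 column paint takes defects=41 from the long row (B040, paint).

| batch | paint | assemble | test | cut |
| B040 | 41 | 945 | 767 | 343 |
| B042 | 234 | 82 | 988 | 800 |
| B039 | 210 | 911 | 900 | 903 |
| B041 | 731 | 629 | 429 | 329 |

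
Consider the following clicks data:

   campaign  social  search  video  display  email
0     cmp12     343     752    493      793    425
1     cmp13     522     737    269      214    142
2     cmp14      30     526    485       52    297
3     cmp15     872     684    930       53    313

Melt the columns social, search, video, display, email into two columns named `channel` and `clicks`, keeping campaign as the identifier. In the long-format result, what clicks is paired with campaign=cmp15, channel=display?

Unpivoting turns each (campaign, wide-column) pair into one long row.
The wide cell at row cmp15, column display holds 53, so the long row (cmp15, display) has clicks=53.

53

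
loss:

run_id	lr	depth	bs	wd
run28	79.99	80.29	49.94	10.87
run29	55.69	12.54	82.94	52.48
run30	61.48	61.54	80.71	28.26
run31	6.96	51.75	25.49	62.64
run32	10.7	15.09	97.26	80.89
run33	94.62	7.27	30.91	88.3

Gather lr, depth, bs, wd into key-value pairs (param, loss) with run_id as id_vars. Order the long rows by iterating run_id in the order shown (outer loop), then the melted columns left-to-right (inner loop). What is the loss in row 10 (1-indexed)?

61.54

24 rows total (6 × 4). Row 10: index ⌊(10-1)/4⌋ = 2 into run_id → run30; (10-1) mod 4 = 1 into the melted columns → depth.
So row 10 is (run30, depth, 61.54); loss = 61.54.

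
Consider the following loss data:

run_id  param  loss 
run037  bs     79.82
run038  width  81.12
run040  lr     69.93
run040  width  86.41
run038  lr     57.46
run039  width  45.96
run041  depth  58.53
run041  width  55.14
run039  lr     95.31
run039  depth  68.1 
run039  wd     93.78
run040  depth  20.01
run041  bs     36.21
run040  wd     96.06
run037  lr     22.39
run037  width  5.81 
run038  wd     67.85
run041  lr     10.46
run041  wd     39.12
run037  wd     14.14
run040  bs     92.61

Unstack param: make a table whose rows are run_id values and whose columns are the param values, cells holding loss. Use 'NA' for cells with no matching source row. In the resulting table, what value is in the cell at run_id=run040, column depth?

20.01

The long row with run_id=run040, param=depth has loss=20.01.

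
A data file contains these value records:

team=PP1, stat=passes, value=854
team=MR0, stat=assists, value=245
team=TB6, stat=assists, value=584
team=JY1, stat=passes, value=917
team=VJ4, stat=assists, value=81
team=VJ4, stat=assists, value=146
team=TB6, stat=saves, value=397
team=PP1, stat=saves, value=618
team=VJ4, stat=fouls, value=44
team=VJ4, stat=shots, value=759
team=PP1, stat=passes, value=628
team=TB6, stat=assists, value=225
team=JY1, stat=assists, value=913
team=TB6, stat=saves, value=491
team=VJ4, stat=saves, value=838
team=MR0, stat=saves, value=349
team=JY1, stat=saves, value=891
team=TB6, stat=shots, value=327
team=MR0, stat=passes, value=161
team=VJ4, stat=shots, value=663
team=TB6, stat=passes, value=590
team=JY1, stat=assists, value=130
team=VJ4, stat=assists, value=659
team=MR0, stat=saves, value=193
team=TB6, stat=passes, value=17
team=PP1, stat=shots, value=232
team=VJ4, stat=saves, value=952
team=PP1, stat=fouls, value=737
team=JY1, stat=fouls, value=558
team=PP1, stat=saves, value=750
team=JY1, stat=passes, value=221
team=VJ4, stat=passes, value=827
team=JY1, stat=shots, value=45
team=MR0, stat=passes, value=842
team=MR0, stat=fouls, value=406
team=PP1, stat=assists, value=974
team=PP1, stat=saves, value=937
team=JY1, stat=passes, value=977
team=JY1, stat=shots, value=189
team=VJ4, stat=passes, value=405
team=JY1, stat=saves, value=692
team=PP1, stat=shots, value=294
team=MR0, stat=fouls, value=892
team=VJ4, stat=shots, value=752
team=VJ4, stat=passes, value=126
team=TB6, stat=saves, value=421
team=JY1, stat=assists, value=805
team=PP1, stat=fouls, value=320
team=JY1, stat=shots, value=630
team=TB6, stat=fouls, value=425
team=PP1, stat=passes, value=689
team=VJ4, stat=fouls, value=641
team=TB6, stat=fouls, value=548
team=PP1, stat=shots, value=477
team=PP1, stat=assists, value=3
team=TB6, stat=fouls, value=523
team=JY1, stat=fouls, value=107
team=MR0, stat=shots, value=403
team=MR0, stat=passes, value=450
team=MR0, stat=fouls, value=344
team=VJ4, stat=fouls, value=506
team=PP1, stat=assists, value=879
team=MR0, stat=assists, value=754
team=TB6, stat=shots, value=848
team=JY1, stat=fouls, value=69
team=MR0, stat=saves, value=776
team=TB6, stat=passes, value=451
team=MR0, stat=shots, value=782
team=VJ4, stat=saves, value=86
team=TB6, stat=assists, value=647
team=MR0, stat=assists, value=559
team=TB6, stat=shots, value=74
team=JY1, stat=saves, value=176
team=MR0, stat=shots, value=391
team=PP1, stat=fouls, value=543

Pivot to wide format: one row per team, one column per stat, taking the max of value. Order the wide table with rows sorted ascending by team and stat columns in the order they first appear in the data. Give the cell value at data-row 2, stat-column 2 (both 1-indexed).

754

With rows sorted ascending by team, row 2 is team=MR0. stat columns in first-appearance order: passes, assists, saves, fouls, shots; column 2 is assists.
Long rows with team=MR0, stat=assists: max(245, 754, 559) = 754.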